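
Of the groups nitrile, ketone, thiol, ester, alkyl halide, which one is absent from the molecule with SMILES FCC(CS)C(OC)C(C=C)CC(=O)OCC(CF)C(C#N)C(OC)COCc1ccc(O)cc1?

ketone

ester: present (CH2COOCH2 — –C(=O)–O–C with C on the carbonyl side → ester).
alkyl halide: present (FCH2 — halogen on an sp³ carbon → alkyl halide).
nitrile: present (CH(CN) — pendant –C≡N: nitrile).
thiol: present (CH(CH2SH) — pendant –CH2SH → thiol).
ketone: absent. In CH2COOCH2, the C=O is bonded to an –O–C group, which defines an ester, not a ketone.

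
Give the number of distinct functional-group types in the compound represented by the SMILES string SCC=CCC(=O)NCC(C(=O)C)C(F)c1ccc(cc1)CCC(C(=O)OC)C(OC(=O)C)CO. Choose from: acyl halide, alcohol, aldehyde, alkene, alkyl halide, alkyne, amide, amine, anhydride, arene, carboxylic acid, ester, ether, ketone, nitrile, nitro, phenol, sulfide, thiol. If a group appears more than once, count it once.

8

Reading the structure from left to right:
  HSCH2: –SH on an sp³ carbon → thiol.
  CH=CH: C=C double bond → alkene.
  CH2CONHCH2: –C(=O)–N– linkage → amide (the N is not an amine).
  CH(COCH3): pendant –COCH3: carbonyl C bonded to two carbons → ketone.
  CH(F): halogen on an sp³ carbon → alkyl halide.
  C6H4: para-disubstituted benzene ring → arene.
  CH(COOCH3): pendant –COOCH3: carbonyl C bonded to C and –OCH3 → ester.
  CH(OCOCH3): pendant –OC(=O)CH3: an acyloxy group → ester.
  CH2OH: –OH on an sp³ carbon → alcohol.
Distinct types present: alcohol, alkene, alkyl halide, amide, arene, ester, ketone, thiol.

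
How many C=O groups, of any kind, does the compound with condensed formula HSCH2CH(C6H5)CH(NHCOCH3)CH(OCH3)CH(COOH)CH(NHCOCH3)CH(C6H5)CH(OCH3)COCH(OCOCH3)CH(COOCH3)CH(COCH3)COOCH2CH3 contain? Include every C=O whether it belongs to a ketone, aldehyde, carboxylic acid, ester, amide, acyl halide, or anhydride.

8

CH(NHCOCH3): amide, 1 C=O (running total 1).
CH(COOH): carboxylic acid, 1 C=O (running total 2).
CH(NHCOCH3): amide, 1 C=O (running total 3).
CO: ketone, 1 C=O (running total 4).
CH(OCOCH3): ester, 1 C=O (running total 5).
CH(COOCH3): ester, 1 C=O (running total 6).
CH(COCH3): ketone, 1 C=O (running total 7).
COOCH2CH3: ester, 1 C=O (running total 8).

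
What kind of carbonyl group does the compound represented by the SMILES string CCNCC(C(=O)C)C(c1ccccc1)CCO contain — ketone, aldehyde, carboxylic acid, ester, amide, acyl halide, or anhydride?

The carbonyl is in the CH(COCH3) segment: pendant –COCH3: carbonyl C bonded to two carbons → ketone.

ketone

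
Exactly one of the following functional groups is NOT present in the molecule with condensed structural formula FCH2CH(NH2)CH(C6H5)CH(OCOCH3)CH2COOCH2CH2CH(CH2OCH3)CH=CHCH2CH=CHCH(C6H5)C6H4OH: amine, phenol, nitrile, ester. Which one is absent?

nitrile

ester: present (CH(OCOCH3) — pendant –OC(=O)CH3: an acyloxy group → ester).
phenol: present (C6H4OH — –OH attached directly to an aromatic ring → phenol (not alcohol); the ring itself is an arene).
amine: present (CH(NH2) — –NH2 on an sp³ carbon with no adjacent C=O → amine).
nitrile: no segment matches this pattern.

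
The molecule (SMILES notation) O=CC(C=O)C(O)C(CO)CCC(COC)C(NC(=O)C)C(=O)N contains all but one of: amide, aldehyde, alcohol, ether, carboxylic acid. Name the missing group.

carboxylic acid

aldehyde: present (OHC — terminal –CHO: carbonyl C bonded to H and C → aldehyde).
ether: present (CH(CH2OCH3) — pendant –CH2OCH3: C–O–C linkage → ether).
amide: present (CH(NHCOCH3) — pendant –NHC(=O)CH3: N bonded to a carbonyl → amide (not amine)).
alcohol: present (CH(OH) — –OH on an sp³ carbon → alcohol (secondary)).
carboxylic acid: absent. In each of CH(NHCOCH3) and CONH2, the carbonyl is bonded to nitrogen, not to –OH; that is an amide.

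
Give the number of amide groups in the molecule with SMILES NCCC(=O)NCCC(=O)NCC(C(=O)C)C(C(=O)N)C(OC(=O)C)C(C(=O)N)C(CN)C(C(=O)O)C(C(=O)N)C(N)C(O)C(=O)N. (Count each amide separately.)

6

–NH2 on an sp³ carbon with no adjacent C=O → amine.
–C(=O)–N– linkage → amide (the N is not an amine).
–C(=O)–N– linkage → amide (the N is not an amine).
pendant –COCH3: carbonyl C bonded to two carbons → ketone.
pendant –CONH2: carbonyl C bonded to C and N → amide.
pendant –OC(=O)CH3: an acyloxy group → ester.
pendant –CONH2: carbonyl C bonded to C and N → amide.
pendant –CH2NH2: N on sp³ C, no adjacent C=O → amine.
pendant –COOH: carbonyl C bonded to C and –OH → carboxylic acid.
pendant –CONH2: carbonyl C bonded to C and N → amide.
–NH2 on an sp³ carbon with no adjacent C=O → amine.
–OH on an sp³ carbon → alcohol (secondary).
–C(=O)NH2: carbonyl C bonded to C and to N → amide (the N is not a separate amine).
Amide appears at: CH2CONHCH2, CH2CONHCH2, CH(CONH2), CH(CONH2), CH(CONH2), CONH2 → 6.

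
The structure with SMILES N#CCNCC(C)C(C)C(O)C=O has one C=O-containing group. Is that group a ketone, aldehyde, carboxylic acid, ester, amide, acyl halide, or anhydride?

The carbonyl is in the CHO segment: terminal –CHO: carbonyl C bonded to H and C → aldehyde.

aldehyde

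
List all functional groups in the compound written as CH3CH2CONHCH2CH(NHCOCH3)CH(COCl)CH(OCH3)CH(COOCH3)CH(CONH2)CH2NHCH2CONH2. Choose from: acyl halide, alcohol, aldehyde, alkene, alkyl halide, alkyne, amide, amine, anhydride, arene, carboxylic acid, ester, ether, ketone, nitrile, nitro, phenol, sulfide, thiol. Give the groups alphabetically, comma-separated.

acyl halide, amide, amine, ester, ether

Working along the chain:
  CH2CONHCH2: –C(=O)–N– linkage → amide (the N is not an amine).
  CH(NHCOCH3): pendant –NHC(=O)CH3: N bonded to a carbonyl → amide (not amine).
  CH(COCl): pendant –C(=O)X: carbonyl C bonded to C and halogen → acyl halide.
  CH(OCH3): pendant –OCH3: C–O–C with sp³ C, no adjacent C=O → ether.
  CH(COOCH3): pendant –COOCH3: carbonyl C bonded to C and –OCH3 → ester.
  CH(CONH2): pendant –CONH2: carbonyl C bonded to C and N → amide.
  CH2NHCH2: C–N–C with sp³ carbons and no adjacent C=O → amine (secondary).
  CONH2: –C(=O)NH2: carbonyl C bonded to C and to N → amide (the N is not a separate amine).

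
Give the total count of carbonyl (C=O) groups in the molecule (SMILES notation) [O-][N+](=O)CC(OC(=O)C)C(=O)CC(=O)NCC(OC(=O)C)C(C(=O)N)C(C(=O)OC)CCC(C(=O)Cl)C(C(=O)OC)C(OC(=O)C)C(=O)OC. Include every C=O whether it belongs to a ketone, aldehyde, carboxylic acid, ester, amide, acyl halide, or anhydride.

10

CH(OCOCH3): ester, 1 C=O (running total 1).
CO: ketone, 1 C=O (running total 2).
CH2CONHCH2: amide, 1 C=O (running total 3).
CH(OCOCH3): ester, 1 C=O (running total 4).
CH(CONH2): amide, 1 C=O (running total 5).
CH(COOCH3): ester, 1 C=O (running total 6).
CH(COCl): acyl halide, 1 C=O (running total 7).
CH(COOCH3): ester, 1 C=O (running total 8).
CH(OCOCH3): ester, 1 C=O (running total 9).
COOCH3: ester, 1 C=O (running total 10).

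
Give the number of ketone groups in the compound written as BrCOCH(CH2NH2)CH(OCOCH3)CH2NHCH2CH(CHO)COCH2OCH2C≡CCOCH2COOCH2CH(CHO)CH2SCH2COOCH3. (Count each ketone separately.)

2

Reading the structure from left to right:
  BrCO: –C(=O)Br: carbonyl C bonded to C and to a halogen → acyl halide (not alkyl halide).
  CH(CH2NH2): pendant –CH2NH2: N on sp³ C, no adjacent C=O → amine.
  CH(OCOCH3): pendant –OC(=O)CH3: an acyloxy group → ester.
  CH2NHCH2: C–N–C with sp³ carbons and no adjacent C=O → amine (secondary).
  CH(CHO): pendant –CHO: carbonyl C bonded to C and H → aldehyde.
  CO: –C(=O)– with carbon on both sides → ketone.
  CH2OCH2: C–O–C with sp³ carbons on both sides and no adjacent C=O → ether.
  C≡C: C≡C triple bond → alkyne.
  CO: –C(=O)– with carbon on both sides → ketone.
  CH2COOCH2: –C(=O)–O–C with C on the carbonyl side → ester.
  CH(CHO): pendant –CHO: carbonyl C bonded to C and H → aldehyde.
  CH2SCH2: C–S–C linkage → sulfide (thioether).
  COOCH3: –C(=O)OCH3: carbonyl C bonded to C and to –OCH3 → ester (not ketone + ether).
Ketone appears at: CO, CO → 2.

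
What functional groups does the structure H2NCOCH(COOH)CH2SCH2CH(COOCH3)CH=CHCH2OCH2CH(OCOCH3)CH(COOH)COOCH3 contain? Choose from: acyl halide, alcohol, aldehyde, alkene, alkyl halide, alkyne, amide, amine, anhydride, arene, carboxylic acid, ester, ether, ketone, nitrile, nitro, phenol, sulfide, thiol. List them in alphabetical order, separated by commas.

Working along the chain:
  H2NCO: –C(=O)NH2: carbonyl C bonded to C and to N → amide (the N is not a separate amine).
  CH(COOH): pendant –COOH: carbonyl C bonded to C and –OH → carboxylic acid.
  CH2SCH2: C–S–C linkage → sulfide (thioether).
  CH(COOCH3): pendant –COOCH3: carbonyl C bonded to C and –OCH3 → ester.
  CH=CH: C=C double bond → alkene.
  CH2OCH2: C–O–C with sp³ carbons on both sides and no adjacent C=O → ether.
  CH(OCOCH3): pendant –OC(=O)CH3: an acyloxy group → ester.
  CH(COOH): pendant –COOH: carbonyl C bonded to C and –OH → carboxylic acid.
  COOCH3: –C(=O)OCH3: carbonyl C bonded to C and to –OCH3 → ester (not ketone + ether).

alkene, amide, carboxylic acid, ester, ether, sulfide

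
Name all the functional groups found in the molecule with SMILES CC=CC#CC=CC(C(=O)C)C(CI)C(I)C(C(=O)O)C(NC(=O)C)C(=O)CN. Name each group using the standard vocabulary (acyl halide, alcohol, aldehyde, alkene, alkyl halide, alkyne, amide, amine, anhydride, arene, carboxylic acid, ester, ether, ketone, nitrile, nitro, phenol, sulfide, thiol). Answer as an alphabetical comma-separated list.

alkene, alkyl halide, alkyne, amide, amine, carboxylic acid, ketone

C=C double bond → alkene.
C≡C triple bond → alkyne.
C=C double bond → alkene.
pendant –COCH3: carbonyl C bonded to two carbons → ketone.
pendant –CH2X: halogen on sp³ carbon → alkyl halide.
halogen on an sp³ carbon → alkyl halide.
pendant –COOH: carbonyl C bonded to C and –OH → carboxylic acid.
pendant –NHC(=O)CH3: N bonded to a carbonyl → amide (not amine).
–C(=O)– with carbon on both sides → ketone.
–NH2 on an sp³ carbon with no adjacent C=O → amine.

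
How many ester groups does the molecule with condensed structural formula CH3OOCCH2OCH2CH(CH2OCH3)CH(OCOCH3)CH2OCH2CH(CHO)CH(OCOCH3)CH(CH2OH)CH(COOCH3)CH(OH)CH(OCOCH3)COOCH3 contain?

6

Taking each segment in turn:
  CH3OOC: CH3O–C(=O)–: carbonyl C bonded to C and to –OCH3 → ester (not ketone + ether).
  CH2OCH2: C–O–C with sp³ carbons on both sides and no adjacent C=O → ether.
  CH(CH2OCH3): pendant –CH2OCH3: C–O–C linkage → ether.
  CH(OCOCH3): pendant –OC(=O)CH3: an acyloxy group → ester.
  CH2OCH2: C–O–C with sp³ carbons on both sides and no adjacent C=O → ether.
  CH(CHO): pendant –CHO: carbonyl C bonded to C and H → aldehyde.
  CH(OCOCH3): pendant –OC(=O)CH3: an acyloxy group → ester.
  CH(CH2OH): pendant –CH2OH on an sp³ backbone C → alcohol.
  CH(COOCH3): pendant –COOCH3: carbonyl C bonded to C and –OCH3 → ester.
  CH(OH): –OH on an sp³ carbon → alcohol (secondary).
  CH(OCOCH3): pendant –OC(=O)CH3: an acyloxy group → ester.
  COOCH3: –C(=O)OCH3: carbonyl C bonded to C and to –OCH3 → ester (not ketone + ether).
Ester appears at: CH3OOC, CH(OCOCH3), CH(OCOCH3), CH(COOCH3), CH(OCOCH3), COOCH3 → 6.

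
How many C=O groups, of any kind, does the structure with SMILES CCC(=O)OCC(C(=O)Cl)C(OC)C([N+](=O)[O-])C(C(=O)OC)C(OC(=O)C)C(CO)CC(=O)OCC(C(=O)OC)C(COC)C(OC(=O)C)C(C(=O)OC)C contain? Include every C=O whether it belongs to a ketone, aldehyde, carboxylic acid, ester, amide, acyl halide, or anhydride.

8

CH2COOCH2: ester, 1 C=O (running total 1).
CH(COCl): acyl halide, 1 C=O (running total 2).
CH(COOCH3): ester, 1 C=O (running total 3).
CH(OCOCH3): ester, 1 C=O (running total 4).
CH2COOCH2: ester, 1 C=O (running total 5).
CH(COOCH3): ester, 1 C=O (running total 6).
CH(OCOCH3): ester, 1 C=O (running total 7).
CH(COOCH3): ester, 1 C=O (running total 8).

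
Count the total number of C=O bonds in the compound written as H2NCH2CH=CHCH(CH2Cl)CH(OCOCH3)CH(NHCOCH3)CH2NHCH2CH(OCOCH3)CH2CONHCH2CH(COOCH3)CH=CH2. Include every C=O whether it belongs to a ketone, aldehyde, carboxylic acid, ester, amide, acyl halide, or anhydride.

CH(OCOCH3): ester, 1 C=O (running total 1).
CH(NHCOCH3): amide, 1 C=O (running total 2).
CH(OCOCH3): ester, 1 C=O (running total 3).
CH2CONHCH2: amide, 1 C=O (running total 4).
CH(COOCH3): ester, 1 C=O (running total 5).

5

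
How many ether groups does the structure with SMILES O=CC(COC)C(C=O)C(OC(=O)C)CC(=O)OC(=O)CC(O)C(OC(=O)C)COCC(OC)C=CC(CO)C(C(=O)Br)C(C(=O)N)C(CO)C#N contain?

Working along the chain:
  OHC: terminal –CHO: carbonyl C bonded to H and C → aldehyde.
  CH(CH2OCH3): pendant –CH2OCH3: C–O–C linkage → ether.
  CH(CHO): pendant –CHO: carbonyl C bonded to C and H → aldehyde.
  CH(OCOCH3): pendant –OC(=O)CH3: an acyloxy group → ester.
  CH2CO-O-COCH2: two acyl groups sharing one oxygen, –C(=O)–O–C(=O)– → anhydride.
  CH(OH): –OH on an sp³ carbon → alcohol (secondary).
  CH(OCOCH3): pendant –OC(=O)CH3: an acyloxy group → ester.
  CH2OCH2: C–O–C with sp³ carbons on both sides and no adjacent C=O → ether.
  CH(OCH3): pendant –OCH3: C–O–C with sp³ C, no adjacent C=O → ether.
  CH=CH: C=C double bond → alkene.
  CH(CH2OH): pendant –CH2OH on an sp³ backbone C → alcohol.
  CH(COBr): pendant –C(=O)X: carbonyl C bonded to C and halogen → acyl halide.
  CH(CONH2): pendant –CONH2: carbonyl C bonded to C and N → amide.
  CH(CH2OH): pendant –CH2OH on an sp³ backbone C → alcohol.
  CN: –C≡N: carbon triple-bonded to nitrogen → nitrile.
Ether appears at: CH(CH2OCH3), CH2OCH2, CH(OCH3) → 3.

3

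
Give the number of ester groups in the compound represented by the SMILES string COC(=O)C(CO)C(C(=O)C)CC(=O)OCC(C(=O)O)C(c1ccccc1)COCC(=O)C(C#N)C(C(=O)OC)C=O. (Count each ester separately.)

Working along the chain:
  CH3OOC: CH3O–C(=O)–: carbonyl C bonded to C and to –OCH3 → ester (not ketone + ether).
  CH(CH2OH): pendant –CH2OH on an sp³ backbone C → alcohol.
  CH(COCH3): pendant –COCH3: carbonyl C bonded to two carbons → ketone.
  CH2COOCH2: –C(=O)–O–C with C on the carbonyl side → ester.
  CH(COOH): pendant –COOH: carbonyl C bonded to C and –OH → carboxylic acid.
  CH(C6H5): pendant –C6H5: benzene ring → arene.
  CH2OCH2: C–O–C with sp³ carbons on both sides and no adjacent C=O → ether.
  CO: –C(=O)– with carbon on both sides → ketone.
  CH(CN): pendant –C≡N: nitrile.
  CH(COOCH3): pendant –COOCH3: carbonyl C bonded to C and –OCH3 → ester.
  CHO: terminal –CHO: carbonyl C bonded to H and C → aldehyde.
Ester appears at: CH3OOC, CH2COOCH2, CH(COOCH3) → 3.

3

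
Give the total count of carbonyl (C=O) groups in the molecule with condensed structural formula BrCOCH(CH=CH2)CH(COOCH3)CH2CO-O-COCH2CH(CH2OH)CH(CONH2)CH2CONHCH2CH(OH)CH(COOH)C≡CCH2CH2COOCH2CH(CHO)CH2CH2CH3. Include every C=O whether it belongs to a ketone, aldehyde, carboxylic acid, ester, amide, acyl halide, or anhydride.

9

BrCO: acyl halide, 1 C=O (running total 1).
CH(COOCH3): ester, 1 C=O (running total 2).
CH2CO-O-COCH2: anhydride, 2 C=O (running total 4).
CH(CONH2): amide, 1 C=O (running total 5).
CH2CONHCH2: amide, 1 C=O (running total 6).
CH(COOH): carboxylic acid, 1 C=O (running total 7).
CH2COOCH2: ester, 1 C=O (running total 8).
CH(CHO): aldehyde, 1 C=O (running total 9).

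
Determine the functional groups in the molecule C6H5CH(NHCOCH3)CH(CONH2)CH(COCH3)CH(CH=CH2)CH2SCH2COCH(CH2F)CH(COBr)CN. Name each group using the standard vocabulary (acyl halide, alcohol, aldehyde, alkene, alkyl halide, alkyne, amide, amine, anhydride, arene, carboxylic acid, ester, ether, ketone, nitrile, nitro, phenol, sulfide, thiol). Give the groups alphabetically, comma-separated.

Working along the chain:
  C6H5: C6H5– phenyl ring → arene.
  CH(NHCOCH3): pendant –NHC(=O)CH3: N bonded to a carbonyl → amide (not amine).
  CH(CONH2): pendant –CONH2: carbonyl C bonded to C and N → amide.
  CH(COCH3): pendant –COCH3: carbonyl C bonded to two carbons → ketone.
  CH(CH=CH2): pendant –CH=CH2: C=C double bond → alkene.
  CH2SCH2: C–S–C linkage → sulfide (thioether).
  CO: –C(=O)– with carbon on both sides → ketone.
  CH(CH2F): pendant –CH2X: halogen on sp³ carbon → alkyl halide.
  CH(COBr): pendant –C(=O)X: carbonyl C bonded to C and halogen → acyl halide.
  CN: –C≡N: carbon triple-bonded to nitrogen → nitrile.

acyl halide, alkene, alkyl halide, amide, arene, ketone, nitrile, sulfide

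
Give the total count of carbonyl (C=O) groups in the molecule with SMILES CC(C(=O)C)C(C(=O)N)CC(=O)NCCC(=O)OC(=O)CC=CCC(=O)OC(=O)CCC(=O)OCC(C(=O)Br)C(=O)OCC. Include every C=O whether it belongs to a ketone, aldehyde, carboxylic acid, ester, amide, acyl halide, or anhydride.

CH(COCH3): ketone, 1 C=O (running total 1).
CH(CONH2): amide, 1 C=O (running total 2).
CH2CONHCH2: amide, 1 C=O (running total 3).
CH2CO-O-COCH2: anhydride, 2 C=O (running total 5).
CH2CO-O-COCH2: anhydride, 2 C=O (running total 7).
CH2COOCH2: ester, 1 C=O (running total 8).
CH(COBr): acyl halide, 1 C=O (running total 9).
COOCH2CH3: ester, 1 C=O (running total 10).

10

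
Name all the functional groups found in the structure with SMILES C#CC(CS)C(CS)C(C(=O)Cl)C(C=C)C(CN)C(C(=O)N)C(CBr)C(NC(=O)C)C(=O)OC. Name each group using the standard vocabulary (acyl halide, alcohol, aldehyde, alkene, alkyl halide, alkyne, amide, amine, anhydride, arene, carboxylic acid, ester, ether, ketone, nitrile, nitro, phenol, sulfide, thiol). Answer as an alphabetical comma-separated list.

Taking each segment in turn:
  HC≡C: C≡C triple bond → alkyne.
  CH(CH2SH): pendant –CH2SH → thiol.
  CH(CH2SH): pendant –CH2SH → thiol.
  CH(COCl): pendant –C(=O)X: carbonyl C bonded to C and halogen → acyl halide.
  CH(CH=CH2): pendant –CH=CH2: C=C double bond → alkene.
  CH(CH2NH2): pendant –CH2NH2: N on sp³ C, no adjacent C=O → amine.
  CH(CONH2): pendant –CONH2: carbonyl C bonded to C and N → amide.
  CH(CH2Br): pendant –CH2X: halogen on sp³ carbon → alkyl halide.
  CH(NHCOCH3): pendant –NHC(=O)CH3: N bonded to a carbonyl → amide (not amine).
  COOCH3: –C(=O)OCH3: carbonyl C bonded to C and to –OCH3 → ester (not ketone + ether).

acyl halide, alkene, alkyl halide, alkyne, amide, amine, ester, thiol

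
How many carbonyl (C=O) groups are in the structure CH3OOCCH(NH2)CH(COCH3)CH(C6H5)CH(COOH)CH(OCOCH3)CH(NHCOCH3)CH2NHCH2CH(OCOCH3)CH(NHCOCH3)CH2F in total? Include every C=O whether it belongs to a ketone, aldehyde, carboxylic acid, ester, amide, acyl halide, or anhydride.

7

CH3OOC: ester, 1 C=O (running total 1).
CH(COCH3): ketone, 1 C=O (running total 2).
CH(COOH): carboxylic acid, 1 C=O (running total 3).
CH(OCOCH3): ester, 1 C=O (running total 4).
CH(NHCOCH3): amide, 1 C=O (running total 5).
CH(OCOCH3): ester, 1 C=O (running total 6).
CH(NHCOCH3): amide, 1 C=O (running total 7).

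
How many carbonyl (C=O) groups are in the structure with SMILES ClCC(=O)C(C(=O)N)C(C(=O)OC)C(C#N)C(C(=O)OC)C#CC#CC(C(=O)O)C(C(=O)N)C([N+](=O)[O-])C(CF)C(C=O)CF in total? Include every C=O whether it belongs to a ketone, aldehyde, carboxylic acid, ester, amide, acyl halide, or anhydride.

CO: ketone, 1 C=O (running total 1).
CH(CONH2): amide, 1 C=O (running total 2).
CH(COOCH3): ester, 1 C=O (running total 3).
CH(COOCH3): ester, 1 C=O (running total 4).
CH(COOH): carboxylic acid, 1 C=O (running total 5).
CH(CONH2): amide, 1 C=O (running total 6).
CH(CHO): aldehyde, 1 C=O (running total 7).

7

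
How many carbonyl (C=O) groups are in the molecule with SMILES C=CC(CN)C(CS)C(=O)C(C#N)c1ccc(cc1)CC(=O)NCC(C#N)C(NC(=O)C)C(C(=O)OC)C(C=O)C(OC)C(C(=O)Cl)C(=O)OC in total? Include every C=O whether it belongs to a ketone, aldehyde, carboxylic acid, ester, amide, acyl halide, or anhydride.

7

CO: ketone, 1 C=O (running total 1).
CH2CONHCH2: amide, 1 C=O (running total 2).
CH(NHCOCH3): amide, 1 C=O (running total 3).
CH(COOCH3): ester, 1 C=O (running total 4).
CH(CHO): aldehyde, 1 C=O (running total 5).
CH(COCl): acyl halide, 1 C=O (running total 6).
COOCH3: ester, 1 C=O (running total 7).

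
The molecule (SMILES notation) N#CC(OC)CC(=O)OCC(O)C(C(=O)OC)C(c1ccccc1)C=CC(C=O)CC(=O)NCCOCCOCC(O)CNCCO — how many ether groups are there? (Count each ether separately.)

3

N≡C–: carbon triple-bonded to nitrogen → nitrile.
pendant –OCH3: C–O–C with sp³ C, no adjacent C=O → ether.
–C(=O)–O–C with C on the carbonyl side → ester.
–OH on an sp³ carbon → alcohol (secondary).
pendant –COOCH3: carbonyl C bonded to C and –OCH3 → ester.
pendant –C6H5: benzene ring → arene.
C=C double bond → alkene.
pendant –CHO: carbonyl C bonded to C and H → aldehyde.
–C(=O)–N– linkage → amide (the N is not an amine).
C–O–C with sp³ carbons on both sides and no adjacent C=O → ether.
C–O–C with sp³ carbons on both sides and no adjacent C=O → ether.
–OH on an sp³ carbon → alcohol (secondary).
C–N–C with sp³ carbons and no adjacent C=O → amine (secondary).
–OH on an sp³ carbon → alcohol.
Ether appears at: CH(OCH3), CH2OCH2, CH2OCH2 → 3.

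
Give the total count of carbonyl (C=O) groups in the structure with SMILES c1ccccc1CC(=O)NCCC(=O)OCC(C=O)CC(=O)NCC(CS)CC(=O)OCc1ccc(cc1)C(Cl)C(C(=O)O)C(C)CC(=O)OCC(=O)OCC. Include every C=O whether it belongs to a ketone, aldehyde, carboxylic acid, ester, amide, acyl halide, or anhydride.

8

CH2CONHCH2: amide, 1 C=O (running total 1).
CH2COOCH2: ester, 1 C=O (running total 2).
CH(CHO): aldehyde, 1 C=O (running total 3).
CH2CONHCH2: amide, 1 C=O (running total 4).
CH2COOCH2: ester, 1 C=O (running total 5).
CH(COOH): carboxylic acid, 1 C=O (running total 6).
CH2COOCH2: ester, 1 C=O (running total 7).
COOCH2CH3: ester, 1 C=O (running total 8).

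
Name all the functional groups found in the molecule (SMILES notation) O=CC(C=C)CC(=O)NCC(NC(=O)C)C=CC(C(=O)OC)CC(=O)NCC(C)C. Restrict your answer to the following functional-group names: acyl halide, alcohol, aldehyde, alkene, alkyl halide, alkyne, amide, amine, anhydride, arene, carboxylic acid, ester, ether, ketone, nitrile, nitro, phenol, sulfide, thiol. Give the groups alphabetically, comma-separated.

Working along the chain:
  OHC: terminal –CHO: carbonyl C bonded to H and C → aldehyde.
  CH(CH=CH2): pendant –CH=CH2: C=C double bond → alkene.
  CH2CONHCH2: –C(=O)–N– linkage → amide (the N is not an amine).
  CH(NHCOCH3): pendant –NHC(=O)CH3: N bonded to a carbonyl → amide (not amine).
  CH=CH: C=C double bond → alkene.
  CH(COOCH3): pendant –COOCH3: carbonyl C bonded to C and –OCH3 → ester.
  CH2CONHCH2: –C(=O)–N– linkage → amide (the N is not an amine).

aldehyde, alkene, amide, ester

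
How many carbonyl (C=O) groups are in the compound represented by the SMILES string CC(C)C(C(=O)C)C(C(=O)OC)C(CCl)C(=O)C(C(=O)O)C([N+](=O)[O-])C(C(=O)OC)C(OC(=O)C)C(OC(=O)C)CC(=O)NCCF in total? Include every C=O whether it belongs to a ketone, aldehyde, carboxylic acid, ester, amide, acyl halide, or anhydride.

8

CH(COCH3): ketone, 1 C=O (running total 1).
CH(COOCH3): ester, 1 C=O (running total 2).
CO: ketone, 1 C=O (running total 3).
CH(COOH): carboxylic acid, 1 C=O (running total 4).
CH(COOCH3): ester, 1 C=O (running total 5).
CH(OCOCH3): ester, 1 C=O (running total 6).
CH(OCOCH3): ester, 1 C=O (running total 7).
CH2CONHCH2: amide, 1 C=O (running total 8).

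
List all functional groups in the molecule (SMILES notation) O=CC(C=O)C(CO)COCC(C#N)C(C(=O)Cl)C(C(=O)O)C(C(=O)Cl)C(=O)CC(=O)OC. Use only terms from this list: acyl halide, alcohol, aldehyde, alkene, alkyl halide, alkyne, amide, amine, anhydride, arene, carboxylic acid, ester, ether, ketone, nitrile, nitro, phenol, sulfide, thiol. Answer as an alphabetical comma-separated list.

Reading the structure from left to right:
  OHC: terminal –CHO: carbonyl C bonded to H and C → aldehyde.
  CH(CHO): pendant –CHO: carbonyl C bonded to C and H → aldehyde.
  CH(CH2OH): pendant –CH2OH on an sp³ backbone C → alcohol.
  CH2OCH2: C–O–C with sp³ carbons on both sides and no adjacent C=O → ether.
  CH(CN): pendant –C≡N: nitrile.
  CH(COCl): pendant –C(=O)X: carbonyl C bonded to C and halogen → acyl halide.
  CH(COOH): pendant –COOH: carbonyl C bonded to C and –OH → carboxylic acid.
  CH(COCl): pendant –C(=O)X: carbonyl C bonded to C and halogen → acyl halide.
  CO: –C(=O)– with carbon on both sides → ketone.
  COOCH3: –C(=O)OCH3: carbonyl C bonded to C and to –OCH3 → ester (not ketone + ether).

acyl halide, alcohol, aldehyde, carboxylic acid, ester, ether, ketone, nitrile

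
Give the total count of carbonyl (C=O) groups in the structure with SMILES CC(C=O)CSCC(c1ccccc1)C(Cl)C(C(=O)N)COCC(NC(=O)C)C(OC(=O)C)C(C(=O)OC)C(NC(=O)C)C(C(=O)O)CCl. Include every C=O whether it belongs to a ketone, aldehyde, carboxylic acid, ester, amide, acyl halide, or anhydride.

CH(CHO): aldehyde, 1 C=O (running total 1).
CH(CONH2): amide, 1 C=O (running total 2).
CH(NHCOCH3): amide, 1 C=O (running total 3).
CH(OCOCH3): ester, 1 C=O (running total 4).
CH(COOCH3): ester, 1 C=O (running total 5).
CH(NHCOCH3): amide, 1 C=O (running total 6).
CH(COOH): carboxylic acid, 1 C=O (running total 7).

7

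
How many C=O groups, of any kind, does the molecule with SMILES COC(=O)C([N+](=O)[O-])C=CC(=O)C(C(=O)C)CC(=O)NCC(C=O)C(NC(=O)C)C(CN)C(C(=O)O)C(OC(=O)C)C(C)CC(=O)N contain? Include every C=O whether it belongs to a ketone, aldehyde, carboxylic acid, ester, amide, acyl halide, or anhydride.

CH3OOC: ester, 1 C=O (running total 1).
CO: ketone, 1 C=O (running total 2).
CH(COCH3): ketone, 1 C=O (running total 3).
CH2CONHCH2: amide, 1 C=O (running total 4).
CH(CHO): aldehyde, 1 C=O (running total 5).
CH(NHCOCH3): amide, 1 C=O (running total 6).
CH(COOH): carboxylic acid, 1 C=O (running total 7).
CH(OCOCH3): ester, 1 C=O (running total 8).
CONH2: amide, 1 C=O (running total 9).

9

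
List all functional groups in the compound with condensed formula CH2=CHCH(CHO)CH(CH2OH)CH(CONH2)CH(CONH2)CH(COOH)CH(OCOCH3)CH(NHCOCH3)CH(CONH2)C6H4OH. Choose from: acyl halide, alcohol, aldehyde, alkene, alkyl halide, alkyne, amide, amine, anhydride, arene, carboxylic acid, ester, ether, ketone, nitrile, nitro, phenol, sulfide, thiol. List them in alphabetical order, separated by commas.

C=C double bond → alkene.
pendant –CHO: carbonyl C bonded to C and H → aldehyde.
pendant –CH2OH on an sp³ backbone C → alcohol.
pendant –CONH2: carbonyl C bonded to C and N → amide.
pendant –CONH2: carbonyl C bonded to C and N → amide.
pendant –COOH: carbonyl C bonded to C and –OH → carboxylic acid.
pendant –OC(=O)CH3: an acyloxy group → ester.
pendant –NHC(=O)CH3: N bonded to a carbonyl → amide (not amine).
pendant –CONH2: carbonyl C bonded to C and N → amide.
–OH attached directly to an aromatic ring → phenol (not alcohol); the ring itself is an arene.

alcohol, aldehyde, alkene, amide, arene, carboxylic acid, ester, phenol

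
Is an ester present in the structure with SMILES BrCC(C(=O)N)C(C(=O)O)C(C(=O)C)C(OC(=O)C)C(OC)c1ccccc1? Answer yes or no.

Working along the chain:
  BrCH2: halogen on an sp³ carbon → alkyl halide.
  CH(CONH2): pendant –CONH2: carbonyl C bonded to C and N → amide.
  CH(COOH): pendant –COOH: carbonyl C bonded to C and –OH → carboxylic acid.
  CH(COCH3): pendant –COCH3: carbonyl C bonded to two carbons → ketone.
  CH(OCOCH3): pendant –OC(=O)CH3: an acyloxy group → ester.
  CH(OCH3): pendant –OCH3: C–O–C with sp³ C, no adjacent C=O → ether.
  C6H5: –C6H5 phenyl ring → arene.
The CH(OCOCH3) segment supplies the ester: pendant –OC(=O)CH3: an acyloxy group → ester.

yes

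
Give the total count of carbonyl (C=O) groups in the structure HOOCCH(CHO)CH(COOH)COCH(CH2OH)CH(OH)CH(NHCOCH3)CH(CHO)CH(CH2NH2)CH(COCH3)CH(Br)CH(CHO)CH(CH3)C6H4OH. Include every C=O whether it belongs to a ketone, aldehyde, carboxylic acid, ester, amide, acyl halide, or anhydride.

HOOC: carboxylic acid, 1 C=O (running total 1).
CH(CHO): aldehyde, 1 C=O (running total 2).
CH(COOH): carboxylic acid, 1 C=O (running total 3).
CO: ketone, 1 C=O (running total 4).
CH(NHCOCH3): amide, 1 C=O (running total 5).
CH(CHO): aldehyde, 1 C=O (running total 6).
CH(COCH3): ketone, 1 C=O (running total 7).
CH(CHO): aldehyde, 1 C=O (running total 8).

8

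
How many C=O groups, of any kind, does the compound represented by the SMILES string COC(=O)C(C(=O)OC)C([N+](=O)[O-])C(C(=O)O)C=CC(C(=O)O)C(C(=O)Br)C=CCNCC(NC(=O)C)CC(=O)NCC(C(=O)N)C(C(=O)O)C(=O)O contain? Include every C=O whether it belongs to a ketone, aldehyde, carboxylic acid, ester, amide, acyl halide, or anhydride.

CH3OOC: ester, 1 C=O (running total 1).
CH(COOCH3): ester, 1 C=O (running total 2).
CH(COOH): carboxylic acid, 1 C=O (running total 3).
CH(COOH): carboxylic acid, 1 C=O (running total 4).
CH(COBr): acyl halide, 1 C=O (running total 5).
CH(NHCOCH3): amide, 1 C=O (running total 6).
CH2CONHCH2: amide, 1 C=O (running total 7).
CH(CONH2): amide, 1 C=O (running total 8).
CH(COOH): carboxylic acid, 1 C=O (running total 9).
COOH: carboxylic acid, 1 C=O (running total 10).

10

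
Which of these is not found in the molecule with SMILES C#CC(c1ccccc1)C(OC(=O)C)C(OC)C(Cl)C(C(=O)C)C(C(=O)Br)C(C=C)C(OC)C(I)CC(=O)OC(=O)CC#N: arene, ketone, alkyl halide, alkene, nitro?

nitro

ketone: present (CH(COCH3) — pendant –COCH3: carbonyl C bonded to two carbons → ketone).
arene: present (CH(C6H5) — pendant –C6H5: benzene ring → arene).
alkyl halide: present (CH(Cl) — halogen on an sp³ carbon → alkyl halide).
alkene: present (CH(CH=CH2) — pendant –CH=CH2: C=C double bond → alkene).
nitro: no segment matches this pattern.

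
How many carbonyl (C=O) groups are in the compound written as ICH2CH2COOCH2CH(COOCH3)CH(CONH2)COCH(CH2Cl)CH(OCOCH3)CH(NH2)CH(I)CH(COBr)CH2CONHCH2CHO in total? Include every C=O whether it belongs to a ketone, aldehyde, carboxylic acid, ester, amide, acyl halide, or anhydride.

8

CH2COOCH2: ester, 1 C=O (running total 1).
CH(COOCH3): ester, 1 C=O (running total 2).
CH(CONH2): amide, 1 C=O (running total 3).
CO: ketone, 1 C=O (running total 4).
CH(OCOCH3): ester, 1 C=O (running total 5).
CH(COBr): acyl halide, 1 C=O (running total 6).
CH2CONHCH2: amide, 1 C=O (running total 7).
CHO: aldehyde, 1 C=O (running total 8).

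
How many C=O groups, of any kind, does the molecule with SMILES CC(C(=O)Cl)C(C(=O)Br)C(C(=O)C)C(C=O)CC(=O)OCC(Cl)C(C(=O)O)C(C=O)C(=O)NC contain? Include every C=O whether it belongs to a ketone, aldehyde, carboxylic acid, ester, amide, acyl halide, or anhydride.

8

CH(COCl): acyl halide, 1 C=O (running total 1).
CH(COBr): acyl halide, 1 C=O (running total 2).
CH(COCH3): ketone, 1 C=O (running total 3).
CH(CHO): aldehyde, 1 C=O (running total 4).
CH2COOCH2: ester, 1 C=O (running total 5).
CH(COOH): carboxylic acid, 1 C=O (running total 6).
CH(CHO): aldehyde, 1 C=O (running total 7).
CONHCH3: amide, 1 C=O (running total 8).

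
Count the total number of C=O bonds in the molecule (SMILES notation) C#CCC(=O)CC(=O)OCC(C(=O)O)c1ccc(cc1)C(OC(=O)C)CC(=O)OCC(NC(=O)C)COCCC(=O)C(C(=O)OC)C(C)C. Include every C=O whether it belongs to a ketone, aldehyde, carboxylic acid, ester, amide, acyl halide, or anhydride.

8

CO: ketone, 1 C=O (running total 1).
CH2COOCH2: ester, 1 C=O (running total 2).
CH(COOH): carboxylic acid, 1 C=O (running total 3).
CH(OCOCH3): ester, 1 C=O (running total 4).
CH2COOCH2: ester, 1 C=O (running total 5).
CH(NHCOCH3): amide, 1 C=O (running total 6).
CO: ketone, 1 C=O (running total 7).
CH(COOCH3): ester, 1 C=O (running total 8).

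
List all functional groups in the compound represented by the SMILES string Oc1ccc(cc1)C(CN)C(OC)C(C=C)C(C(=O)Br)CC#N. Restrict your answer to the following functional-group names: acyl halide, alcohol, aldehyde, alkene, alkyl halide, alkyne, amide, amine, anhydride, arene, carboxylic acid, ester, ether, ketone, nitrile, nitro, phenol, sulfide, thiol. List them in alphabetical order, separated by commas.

–OH attached directly to an aromatic ring → phenol (not alcohol); the ring itself is an arene.
pendant –CH2NH2: N on sp³ C, no adjacent C=O → amine.
pendant –OCH3: C–O–C with sp³ C, no adjacent C=O → ether.
pendant –CH=CH2: C=C double bond → alkene.
pendant –C(=O)X: carbonyl C bonded to C and halogen → acyl halide.
–C≡N: carbon triple-bonded to nitrogen → nitrile.

acyl halide, alkene, amine, arene, ether, nitrile, phenol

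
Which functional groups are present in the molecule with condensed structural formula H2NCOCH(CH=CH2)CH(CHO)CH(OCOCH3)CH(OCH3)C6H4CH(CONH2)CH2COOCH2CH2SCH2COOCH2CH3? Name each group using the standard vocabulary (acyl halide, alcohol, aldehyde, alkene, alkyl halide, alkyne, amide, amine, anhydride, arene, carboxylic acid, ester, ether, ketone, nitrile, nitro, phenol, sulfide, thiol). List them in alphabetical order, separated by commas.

aldehyde, alkene, amide, arene, ester, ether, sulfide

Working along the chain:
  H2NCO: –C(=O)NH2: carbonyl C bonded to C and to N → amide (the N is not a separate amine).
  CH(CH=CH2): pendant –CH=CH2: C=C double bond → alkene.
  CH(CHO): pendant –CHO: carbonyl C bonded to C and H → aldehyde.
  CH(OCOCH3): pendant –OC(=O)CH3: an acyloxy group → ester.
  CH(OCH3): pendant –OCH3: C–O–C with sp³ C, no adjacent C=O → ether.
  C6H4: para-disubstituted benzene ring → arene.
  CH(CONH2): pendant –CONH2: carbonyl C bonded to C and N → amide.
  CH2COOCH2: –C(=O)–O–C with C on the carbonyl side → ester.
  CH2SCH2: C–S–C linkage → sulfide (thioether).
  COOCH2CH3: –C(=O)OCH2CH3: carbonyl C bonded to C and to –OEt → ester.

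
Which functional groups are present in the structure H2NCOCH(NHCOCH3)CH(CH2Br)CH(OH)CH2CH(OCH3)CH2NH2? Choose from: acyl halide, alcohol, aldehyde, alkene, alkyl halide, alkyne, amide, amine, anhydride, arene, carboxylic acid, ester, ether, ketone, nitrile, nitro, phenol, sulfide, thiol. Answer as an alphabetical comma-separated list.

alcohol, alkyl halide, amide, amine, ether

Working along the chain:
  H2NCO: –C(=O)NH2: carbonyl C bonded to C and to N → amide (the N is not a separate amine).
  CH(NHCOCH3): pendant –NHC(=O)CH3: N bonded to a carbonyl → amide (not amine).
  CH(CH2Br): pendant –CH2X: halogen on sp³ carbon → alkyl halide.
  CH(OH): –OH on an sp³ carbon → alcohol (secondary).
  CH(OCH3): pendant –OCH3: C–O–C with sp³ C, no adjacent C=O → ether.
  CH2NH2: –NH2 on an sp³ carbon with no adjacent C=O → amine.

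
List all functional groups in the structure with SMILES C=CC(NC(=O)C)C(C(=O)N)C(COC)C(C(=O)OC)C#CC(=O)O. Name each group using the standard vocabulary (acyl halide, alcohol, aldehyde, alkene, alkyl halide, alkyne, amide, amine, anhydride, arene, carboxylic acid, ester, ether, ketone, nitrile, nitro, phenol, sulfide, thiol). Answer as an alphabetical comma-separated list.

alkene, alkyne, amide, carboxylic acid, ester, ether

C=C double bond → alkene.
pendant –NHC(=O)CH3: N bonded to a carbonyl → amide (not amine).
pendant –CONH2: carbonyl C bonded to C and N → amide.
pendant –CH2OCH3: C–O–C linkage → ether.
pendant –COOCH3: carbonyl C bonded to C and –OCH3 → ester.
C≡C triple bond → alkyne.
–COOH: carbonyl C bonded to –OH and C → carboxylic acid (the –OH is not a separate alcohol).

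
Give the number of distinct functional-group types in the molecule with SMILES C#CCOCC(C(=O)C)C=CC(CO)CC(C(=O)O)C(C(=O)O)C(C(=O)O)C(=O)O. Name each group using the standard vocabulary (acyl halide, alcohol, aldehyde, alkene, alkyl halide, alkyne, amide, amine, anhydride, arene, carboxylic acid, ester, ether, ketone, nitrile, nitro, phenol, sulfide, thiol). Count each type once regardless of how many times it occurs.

6

Working along the chain:
  HC≡C: C≡C triple bond → alkyne.
  CH2OCH2: C–O–C with sp³ carbons on both sides and no adjacent C=O → ether.
  CH(COCH3): pendant –COCH3: carbonyl C bonded to two carbons → ketone.
  CH=CH: C=C double bond → alkene.
  CH(CH2OH): pendant –CH2OH on an sp³ backbone C → alcohol.
  CH(COOH): pendant –COOH: carbonyl C bonded to C and –OH → carboxylic acid.
  CH(COOH): pendant –COOH: carbonyl C bonded to C and –OH → carboxylic acid.
  CH(COOH): pendant –COOH: carbonyl C bonded to C and –OH → carboxylic acid.
  COOH: –COOH: carbonyl C bonded to –OH and C → carboxylic acid (the –OH is not a separate alcohol).
Distinct types present: alcohol, alkene, alkyne, carboxylic acid, ether, ketone.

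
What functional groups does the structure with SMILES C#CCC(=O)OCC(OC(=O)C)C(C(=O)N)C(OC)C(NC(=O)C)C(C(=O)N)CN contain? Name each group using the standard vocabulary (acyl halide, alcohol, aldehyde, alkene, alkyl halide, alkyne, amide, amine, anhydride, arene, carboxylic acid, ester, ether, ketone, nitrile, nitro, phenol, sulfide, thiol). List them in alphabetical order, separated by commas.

alkyne, amide, amine, ester, ether

Taking each segment in turn:
  HC≡C: C≡C triple bond → alkyne.
  CH2COOCH2: –C(=O)–O–C with C on the carbonyl side → ester.
  CH(OCOCH3): pendant –OC(=O)CH3: an acyloxy group → ester.
  CH(CONH2): pendant –CONH2: carbonyl C bonded to C and N → amide.
  CH(OCH3): pendant –OCH3: C–O–C with sp³ C, no adjacent C=O → ether.
  CH(NHCOCH3): pendant –NHC(=O)CH3: N bonded to a carbonyl → amide (not amine).
  CH(CONH2): pendant –CONH2: carbonyl C bonded to C and N → amide.
  CH2NH2: –NH2 on an sp³ carbon with no adjacent C=O → amine.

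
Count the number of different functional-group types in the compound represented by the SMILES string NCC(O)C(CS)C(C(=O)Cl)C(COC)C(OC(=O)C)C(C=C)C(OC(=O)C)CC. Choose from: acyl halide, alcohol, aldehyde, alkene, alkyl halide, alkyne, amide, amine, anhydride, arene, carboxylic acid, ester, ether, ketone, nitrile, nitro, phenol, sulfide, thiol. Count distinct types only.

7

Working along the chain:
  H2NCH2: –NH2 on an sp³ carbon with no adjacent C=O → amine.
  CH(OH): –OH on an sp³ carbon → alcohol (secondary).
  CH(CH2SH): pendant –CH2SH → thiol.
  CH(COCl): pendant –C(=O)X: carbonyl C bonded to C and halogen → acyl halide.
  CH(CH2OCH3): pendant –CH2OCH3: C–O–C linkage → ether.
  CH(OCOCH3): pendant –OC(=O)CH3: an acyloxy group → ester.
  CH(CH=CH2): pendant –CH=CH2: C=C double bond → alkene.
  CH(OCOCH3): pendant –OC(=O)CH3: an acyloxy group → ester.
Distinct types present: acyl halide, alcohol, alkene, amine, ester, ether, thiol.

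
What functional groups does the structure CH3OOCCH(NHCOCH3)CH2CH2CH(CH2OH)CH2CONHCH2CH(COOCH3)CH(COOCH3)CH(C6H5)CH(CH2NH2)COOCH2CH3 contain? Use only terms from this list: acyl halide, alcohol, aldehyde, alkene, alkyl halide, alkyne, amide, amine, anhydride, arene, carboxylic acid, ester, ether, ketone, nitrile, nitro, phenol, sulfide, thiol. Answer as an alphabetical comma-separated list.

alcohol, amide, amine, arene, ester

CH3O–C(=O)–: carbonyl C bonded to C and to –OCH3 → ester (not ketone + ether).
pendant –NHC(=O)CH3: N bonded to a carbonyl → amide (not amine).
pendant –CH2OH on an sp³ backbone C → alcohol.
–C(=O)–N– linkage → amide (the N is not an amine).
pendant –COOCH3: carbonyl C bonded to C and –OCH3 → ester.
pendant –COOCH3: carbonyl C bonded to C and –OCH3 → ester.
pendant –C6H5: benzene ring → arene.
pendant –CH2NH2: N on sp³ C, no adjacent C=O → amine.
–C(=O)OCH2CH3: carbonyl C bonded to C and to –OEt → ester.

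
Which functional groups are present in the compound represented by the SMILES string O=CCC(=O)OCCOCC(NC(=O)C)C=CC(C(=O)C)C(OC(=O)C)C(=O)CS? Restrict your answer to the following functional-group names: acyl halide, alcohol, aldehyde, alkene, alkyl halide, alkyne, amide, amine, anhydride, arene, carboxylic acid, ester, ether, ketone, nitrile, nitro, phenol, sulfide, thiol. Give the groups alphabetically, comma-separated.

terminal –CHO: carbonyl C bonded to H and C → aldehyde.
–C(=O)–O–C with C on the carbonyl side → ester.
C–O–C with sp³ carbons on both sides and no adjacent C=O → ether.
pendant –NHC(=O)CH3: N bonded to a carbonyl → amide (not amine).
C=C double bond → alkene.
pendant –COCH3: carbonyl C bonded to two carbons → ketone.
pendant –OC(=O)CH3: an acyloxy group → ester.
–C(=O)– with carbon on both sides → ketone.
–SH on an sp³ carbon → thiol.

aldehyde, alkene, amide, ester, ether, ketone, thiol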